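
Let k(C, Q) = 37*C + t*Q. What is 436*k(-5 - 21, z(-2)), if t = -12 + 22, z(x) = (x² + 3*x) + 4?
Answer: -410712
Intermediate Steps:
z(x) = 4 + x² + 3*x
t = 10
k(C, Q) = 10*Q + 37*C (k(C, Q) = 37*C + 10*Q = 10*Q + 37*C)
436*k(-5 - 21, z(-2)) = 436*(10*(4 + (-2)² + 3*(-2)) + 37*(-5 - 21)) = 436*(10*(4 + 4 - 6) + 37*(-26)) = 436*(10*2 - 962) = 436*(20 - 962) = 436*(-942) = -410712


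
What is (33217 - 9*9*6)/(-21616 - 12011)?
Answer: -32731/33627 ≈ -0.97335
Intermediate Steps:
(33217 - 9*9*6)/(-21616 - 12011) = (33217 - 81*6)/(-33627) = (33217 - 486)*(-1/33627) = 32731*(-1/33627) = -32731/33627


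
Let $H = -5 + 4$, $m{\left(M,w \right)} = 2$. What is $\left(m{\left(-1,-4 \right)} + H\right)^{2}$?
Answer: $1$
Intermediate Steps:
$H = -1$
$\left(m{\left(-1,-4 \right)} + H\right)^{2} = \left(2 - 1\right)^{2} = 1^{2} = 1$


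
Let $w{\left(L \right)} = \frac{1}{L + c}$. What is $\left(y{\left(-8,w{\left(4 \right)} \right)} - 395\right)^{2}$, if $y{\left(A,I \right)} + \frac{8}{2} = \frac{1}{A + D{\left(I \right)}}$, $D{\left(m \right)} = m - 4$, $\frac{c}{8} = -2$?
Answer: $\frac{3348589689}{21025} \approx 1.5927 \cdot 10^{5}$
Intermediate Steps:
$c = -16$ ($c = 8 \left(-2\right) = -16$)
$D{\left(m \right)} = -4 + m$ ($D{\left(m \right)} = m - 4 = -4 + m$)
$w{\left(L \right)} = \frac{1}{-16 + L}$ ($w{\left(L \right)} = \frac{1}{L - 16} = \frac{1}{-16 + L}$)
$y{\left(A,I \right)} = -4 + \frac{1}{-4 + A + I}$ ($y{\left(A,I \right)} = -4 + \frac{1}{A + \left(-4 + I\right)} = -4 + \frac{1}{-4 + A + I}$)
$\left(y{\left(-8,w{\left(4 \right)} \right)} - 395\right)^{2} = \left(\frac{17 - -32 - \frac{4}{-16 + 4}}{-4 - 8 + \frac{1}{-16 + 4}} - 395\right)^{2} = \left(\frac{17 + 32 - \frac{4}{-12}}{-4 - 8 + \frac{1}{-12}} - 395\right)^{2} = \left(\frac{17 + 32 - - \frac{1}{3}}{-4 - 8 - \frac{1}{12}} - 395\right)^{2} = \left(\frac{17 + 32 + \frac{1}{3}}{- \frac{145}{12}} - 395\right)^{2} = \left(\left(- \frac{12}{145}\right) \frac{148}{3} - 395\right)^{2} = \left(- \frac{592}{145} - 395\right)^{2} = \left(- \frac{57867}{145}\right)^{2} = \frac{3348589689}{21025}$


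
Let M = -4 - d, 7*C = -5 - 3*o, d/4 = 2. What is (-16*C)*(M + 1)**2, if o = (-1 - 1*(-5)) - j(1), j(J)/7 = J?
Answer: -7744/7 ≈ -1106.3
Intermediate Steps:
d = 8 (d = 4*2 = 8)
j(J) = 7*J
o = -3 (o = (-1 - 1*(-5)) - 7 = (-1 + 5) - 1*7 = 4 - 7 = -3)
C = 4/7 (C = (-5 - 3*(-3))/7 = (-5 + 9)/7 = (1/7)*4 = 4/7 ≈ 0.57143)
M = -12 (M = -4 - 1*8 = -4 - 8 = -12)
(-16*C)*(M + 1)**2 = (-16*4/7)*(-12 + 1)**2 = -64/7*(-11)**2 = -64/7*121 = -7744/7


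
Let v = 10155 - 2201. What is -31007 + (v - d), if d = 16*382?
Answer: -29165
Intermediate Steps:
v = 7954
d = 6112
-31007 + (v - d) = -31007 + (7954 - 1*6112) = -31007 + (7954 - 6112) = -31007 + 1842 = -29165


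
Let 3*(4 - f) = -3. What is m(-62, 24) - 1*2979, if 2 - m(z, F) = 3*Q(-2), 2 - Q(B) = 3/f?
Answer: -14906/5 ≈ -2981.2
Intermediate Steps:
f = 5 (f = 4 - ⅓*(-3) = 4 + 1 = 5)
Q(B) = 7/5 (Q(B) = 2 - 3/5 = 2 - 1*⅗ = 2 - ⅗ = 7/5)
m(z, F) = -11/5 (m(z, F) = 2 - 3*7/5 = 2 - 1*21/5 = 2 - 21/5 = -11/5)
m(-62, 24) - 1*2979 = -11/5 - 1*2979 = -11/5 - 2979 = -14906/5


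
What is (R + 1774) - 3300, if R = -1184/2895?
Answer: -4418954/2895 ≈ -1526.4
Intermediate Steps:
R = -1184/2895 (R = -1184*1/2895 = -1184/2895 ≈ -0.40898)
(R + 1774) - 3300 = (-1184/2895 + 1774) - 3300 = 5134546/2895 - 3300 = -4418954/2895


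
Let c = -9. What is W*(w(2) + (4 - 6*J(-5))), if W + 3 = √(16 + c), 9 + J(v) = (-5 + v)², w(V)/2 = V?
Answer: 1614 - 538*√7 ≈ 190.59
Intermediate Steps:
w(V) = 2*V
J(v) = -9 + (-5 + v)²
W = -3 + √7 (W = -3 + √(16 - 9) = -3 + √7 ≈ -0.35425)
W*(w(2) + (4 - 6*J(-5))) = (-3 + √7)*(2*2 + (4 - 6*(-9 + (-5 - 5)²))) = (-3 + √7)*(4 + (4 - 6*(-9 + (-10)²))) = (-3 + √7)*(4 + (4 - 6*(-9 + 100))) = (-3 + √7)*(4 + (4 - 6*91)) = (-3 + √7)*(4 + (4 - 546)) = (-3 + √7)*(4 - 542) = (-3 + √7)*(-538) = 1614 - 538*√7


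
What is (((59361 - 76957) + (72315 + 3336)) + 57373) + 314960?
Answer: 430388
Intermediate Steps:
(((59361 - 76957) + (72315 + 3336)) + 57373) + 314960 = ((-17596 + 75651) + 57373) + 314960 = (58055 + 57373) + 314960 = 115428 + 314960 = 430388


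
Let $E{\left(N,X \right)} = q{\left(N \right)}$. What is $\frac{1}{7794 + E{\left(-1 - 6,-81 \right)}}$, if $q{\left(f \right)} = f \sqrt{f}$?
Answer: $\frac{7794}{60746779} + \frac{7 i \sqrt{7}}{60746779} \approx 0.0001283 + 3.0488 \cdot 10^{-7} i$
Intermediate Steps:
$q{\left(f \right)} = f^{\frac{3}{2}}$
$E{\left(N,X \right)} = N^{\frac{3}{2}}$
$\frac{1}{7794 + E{\left(-1 - 6,-81 \right)}} = \frac{1}{7794 + \left(-1 - 6\right)^{\frac{3}{2}}} = \frac{1}{7794 + \left(-7\right)^{\frac{3}{2}}} = \frac{1}{7794 - 7 i \sqrt{7}}$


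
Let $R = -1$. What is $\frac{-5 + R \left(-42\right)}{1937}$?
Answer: $\frac{37}{1937} \approx 0.019102$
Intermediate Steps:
$\frac{-5 + R \left(-42\right)}{1937} = \frac{-5 - -42}{1937} = \left(-5 + 42\right) \frac{1}{1937} = 37 \cdot \frac{1}{1937} = \frac{37}{1937}$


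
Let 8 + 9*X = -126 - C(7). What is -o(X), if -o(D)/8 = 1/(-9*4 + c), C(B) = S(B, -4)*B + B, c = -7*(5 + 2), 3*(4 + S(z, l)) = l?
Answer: -8/85 ≈ -0.094118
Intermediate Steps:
S(z, l) = -4 + l/3
c = -49 (c = -7*7 = -49)
C(B) = -13*B/3 (C(B) = (-4 + (⅓)*(-4))*B + B = (-4 - 4/3)*B + B = -16*B/3 + B = -13*B/3)
X = -311/27 (X = -8/9 + (-126 - (-13)*7/3)/9 = -8/9 + (-126 - 1*(-91/3))/9 = -8/9 + (-126 + 91/3)/9 = -8/9 + (⅑)*(-287/3) = -8/9 - 287/27 = -311/27 ≈ -11.519)
o(D) = 8/85 (o(D) = -8/(-9*4 - 49) = -8/(-36 - 49) = -8/(-85) = -8*(-1/85) = 8/85)
-o(X) = -1*8/85 = -8/85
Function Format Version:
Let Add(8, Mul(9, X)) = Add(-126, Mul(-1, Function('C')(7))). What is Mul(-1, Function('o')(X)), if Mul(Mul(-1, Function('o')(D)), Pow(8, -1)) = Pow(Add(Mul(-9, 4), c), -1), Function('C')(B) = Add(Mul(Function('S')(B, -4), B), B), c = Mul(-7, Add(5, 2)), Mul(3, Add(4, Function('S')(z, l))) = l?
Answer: Rational(-8, 85) ≈ -0.094118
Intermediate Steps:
Function('S')(z, l) = Add(-4, Mul(Rational(1, 3), l))
c = -49 (c = Mul(-7, 7) = -49)
Function('C')(B) = Mul(Rational(-13, 3), B) (Function('C')(B) = Add(Mul(Add(-4, Mul(Rational(1, 3), -4)), B), B) = Add(Mul(Add(-4, Rational(-4, 3)), B), B) = Add(Mul(Rational(-16, 3), B), B) = Mul(Rational(-13, 3), B))
X = Rational(-311, 27) (X = Add(Rational(-8, 9), Mul(Rational(1, 9), Add(-126, Mul(-1, Mul(Rational(-13, 3), 7))))) = Add(Rational(-8, 9), Mul(Rational(1, 9), Add(-126, Mul(-1, Rational(-91, 3))))) = Add(Rational(-8, 9), Mul(Rational(1, 9), Add(-126, Rational(91, 3)))) = Add(Rational(-8, 9), Mul(Rational(1, 9), Rational(-287, 3))) = Add(Rational(-8, 9), Rational(-287, 27)) = Rational(-311, 27) ≈ -11.519)
Function('o')(D) = Rational(8, 85) (Function('o')(D) = Mul(-8, Pow(Add(Mul(-9, 4), -49), -1)) = Mul(-8, Pow(Add(-36, -49), -1)) = Mul(-8, Pow(-85, -1)) = Mul(-8, Rational(-1, 85)) = Rational(8, 85))
Mul(-1, Function('o')(X)) = Mul(-1, Rational(8, 85)) = Rational(-8, 85)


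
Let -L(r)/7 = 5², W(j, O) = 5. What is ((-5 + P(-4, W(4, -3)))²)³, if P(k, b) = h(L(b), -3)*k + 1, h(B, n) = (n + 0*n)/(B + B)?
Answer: 123830665318305856/28722900390625 ≈ 4311.2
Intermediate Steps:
L(r) = -175 (L(r) = -7*5² = -7*25 = -175)
h(B, n) = n/(2*B) (h(B, n) = (n + 0)/((2*B)) = n*(1/(2*B)) = n/(2*B))
P(k, b) = 1 + 3*k/350 (P(k, b) = ((½)*(-3)/(-175))*k + 1 = ((½)*(-3)*(-1/175))*k + 1 = 3*k/350 + 1 = 1 + 3*k/350)
((-5 + P(-4, W(4, -3)))²)³ = ((-5 + (1 + (3/350)*(-4)))²)³ = ((-5 + (1 - 6/175))²)³ = ((-5 + 169/175)²)³ = ((-706/175)²)³ = (498436/30625)³ = 123830665318305856/28722900390625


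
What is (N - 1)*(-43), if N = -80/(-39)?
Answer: -1763/39 ≈ -45.205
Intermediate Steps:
N = 80/39 (N = -80*(-1/39) = 80/39 ≈ 2.0513)
(N - 1)*(-43) = (80/39 - 1)*(-43) = (41/39)*(-43) = -1763/39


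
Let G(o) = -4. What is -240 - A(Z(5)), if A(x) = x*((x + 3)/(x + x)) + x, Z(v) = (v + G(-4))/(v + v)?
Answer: -4833/20 ≈ -241.65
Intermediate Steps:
Z(v) = (-4 + v)/(2*v) (Z(v) = (v - 4)/(v + v) = (-4 + v)/((2*v)) = (-4 + v)*(1/(2*v)) = (-4 + v)/(2*v))
A(x) = 3/2 + 3*x/2 (A(x) = x*((3 + x)/((2*x))) + x = x*((3 + x)*(1/(2*x))) + x = x*((3 + x)/(2*x)) + x = (3/2 + x/2) + x = 3/2 + 3*x/2)
-240 - A(Z(5)) = -240 - (3/2 + 3*((1/2)*(-4 + 5)/5)/2) = -240 - (3/2 + 3*((1/2)*(1/5)*1)/2) = -240 - (3/2 + (3/2)*(1/10)) = -240 - (3/2 + 3/20) = -240 - 1*33/20 = -240 - 33/20 = -4833/20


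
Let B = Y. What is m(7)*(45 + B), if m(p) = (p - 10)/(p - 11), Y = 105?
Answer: 225/2 ≈ 112.50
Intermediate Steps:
B = 105
m(p) = (-10 + p)/(-11 + p)
m(7)*(45 + B) = ((-10 + 7)/(-11 + 7))*(45 + 105) = (-3/(-4))*150 = -¼*(-3)*150 = (¾)*150 = 225/2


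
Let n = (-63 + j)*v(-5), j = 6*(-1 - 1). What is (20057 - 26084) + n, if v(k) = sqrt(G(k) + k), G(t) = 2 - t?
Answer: -6027 - 75*sqrt(2) ≈ -6133.1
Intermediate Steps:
v(k) = sqrt(2) (v(k) = sqrt((2 - k) + k) = sqrt(2))
j = -12 (j = 6*(-2) = -12)
n = -75*sqrt(2) (n = (-63 - 12)*sqrt(2) = -75*sqrt(2) ≈ -106.07)
(20057 - 26084) + n = (20057 - 26084) - 75*sqrt(2) = -6027 - 75*sqrt(2)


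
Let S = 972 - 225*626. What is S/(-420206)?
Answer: 69939/210103 ≈ 0.33288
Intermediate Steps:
S = -139878 (S = 972 - 140850 = -139878)
S/(-420206) = -139878/(-420206) = -139878*(-1/420206) = 69939/210103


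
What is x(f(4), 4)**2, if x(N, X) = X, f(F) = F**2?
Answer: 16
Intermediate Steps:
x(f(4), 4)**2 = 4**2 = 16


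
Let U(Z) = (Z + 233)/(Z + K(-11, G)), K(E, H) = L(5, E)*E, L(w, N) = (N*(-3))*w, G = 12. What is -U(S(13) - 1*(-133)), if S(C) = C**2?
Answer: 535/1513 ≈ 0.35360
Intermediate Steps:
L(w, N) = -3*N*w (L(w, N) = (-3*N)*w = -3*N*w)
K(E, H) = -15*E**2 (K(E, H) = (-3*E*5)*E = (-15*E)*E = -15*E**2)
U(Z) = (233 + Z)/(-1815 + Z) (U(Z) = (Z + 233)/(Z - 15*(-11)**2) = (233 + Z)/(Z - 15*121) = (233 + Z)/(Z - 1815) = (233 + Z)/(-1815 + Z))
-U(S(13) - 1*(-133)) = -(233 + (13**2 - 1*(-133)))/(-1815 + (13**2 - 1*(-133))) = -(233 + (169 + 133))/(-1815 + (169 + 133)) = -(233 + 302)/(-1815 + 302) = -535/(-1513) = -(-1)*535/1513 = -1*(-535/1513) = 535/1513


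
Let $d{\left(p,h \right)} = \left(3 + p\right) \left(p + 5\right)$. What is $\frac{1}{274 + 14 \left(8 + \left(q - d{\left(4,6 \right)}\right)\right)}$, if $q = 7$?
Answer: $- \frac{1}{398} \approx -0.0025126$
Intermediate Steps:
$d{\left(p,h \right)} = \left(3 + p\right) \left(5 + p\right)$
$\frac{1}{274 + 14 \left(8 + \left(q - d{\left(4,6 \right)}\right)\right)} = \frac{1}{274 + 14 \left(8 - \left(24 + 32\right)\right)} = \frac{1}{274 + 14 \left(8 + \left(7 - \left(15 + 16 + 32\right)\right)\right)} = \frac{1}{274 + 14 \left(8 + \left(7 - 63\right)\right)} = \frac{1}{274 + 14 \left(8 - 56\right)} = \frac{1}{274 + 14 \left(-48\right)} = \frac{1}{274 - 672} = \frac{1}{-398} = - \frac{1}{398}$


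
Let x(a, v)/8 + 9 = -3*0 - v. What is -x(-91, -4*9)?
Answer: -216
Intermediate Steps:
x(a, v) = -72 - 8*v (x(a, v) = -72 + 8*(-3*0 - v) = -72 + 8*(0 - v) = -72 + 8*(-v) = -72 - 8*v)
-x(-91, -4*9) = -(-72 - (-32)*9) = -(-72 - 8*(-36)) = -(-72 + 288) = -1*216 = -216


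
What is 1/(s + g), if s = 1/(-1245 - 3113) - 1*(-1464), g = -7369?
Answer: -4358/25733991 ≈ -0.00016935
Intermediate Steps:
s = 6380111/4358 (s = 1/(-4358) + 1464 = -1/4358 + 1464 = 6380111/4358 ≈ 1464.0)
1/(s + g) = 1/(6380111/4358 - 7369) = 1/(-25733991/4358) = -4358/25733991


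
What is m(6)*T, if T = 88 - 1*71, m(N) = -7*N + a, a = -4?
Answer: -782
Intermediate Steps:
m(N) = -4 - 7*N (m(N) = -7*N - 4 = -4 - 7*N)
T = 17 (T = 88 - 71 = 17)
m(6)*T = (-4 - 7*6)*17 = (-4 - 42)*17 = -46*17 = -782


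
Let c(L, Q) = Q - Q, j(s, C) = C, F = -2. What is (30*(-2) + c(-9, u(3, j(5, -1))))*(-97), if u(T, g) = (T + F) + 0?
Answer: 5820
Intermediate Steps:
u(T, g) = -2 + T (u(T, g) = (T - 2) + 0 = (-2 + T) + 0 = -2 + T)
c(L, Q) = 0
(30*(-2) + c(-9, u(3, j(5, -1))))*(-97) = (30*(-2) + 0)*(-97) = (-60 + 0)*(-97) = -60*(-97) = 5820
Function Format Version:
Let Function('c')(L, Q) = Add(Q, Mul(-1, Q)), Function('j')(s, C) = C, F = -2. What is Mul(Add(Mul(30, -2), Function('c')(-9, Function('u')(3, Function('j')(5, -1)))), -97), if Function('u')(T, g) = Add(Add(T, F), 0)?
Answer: 5820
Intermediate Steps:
Function('u')(T, g) = Add(-2, T) (Function('u')(T, g) = Add(Add(T, -2), 0) = Add(Add(-2, T), 0) = Add(-2, T))
Function('c')(L, Q) = 0
Mul(Add(Mul(30, -2), Function('c')(-9, Function('u')(3, Function('j')(5, -1)))), -97) = Mul(Add(Mul(30, -2), 0), -97) = Mul(Add(-60, 0), -97) = Mul(-60, -97) = 5820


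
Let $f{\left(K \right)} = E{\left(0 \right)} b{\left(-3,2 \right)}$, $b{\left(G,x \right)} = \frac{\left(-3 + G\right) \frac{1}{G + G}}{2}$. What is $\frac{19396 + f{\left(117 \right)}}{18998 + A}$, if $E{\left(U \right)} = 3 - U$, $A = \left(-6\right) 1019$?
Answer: $\frac{38795}{25768} \approx 1.5056$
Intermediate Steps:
$A = -6114$
$b{\left(G,x \right)} = \frac{-3 + G}{4 G}$ ($b{\left(G,x \right)} = \frac{-3 + G}{2 G} \frac{1}{2} = \frac{-3 + G}{4 G}$)
$f{\left(K \right)} = \frac{3}{2}$ ($f{\left(K \right)} = \left(3 - 0\right) \frac{-3 - 3}{4 \left(-3\right)} = \left(3 + 0\right) \frac{1}{4} \left(- \frac{1}{3}\right) \left(-6\right) = 3 \cdot \frac{1}{2} = \frac{3}{2}$)
$\frac{19396 + f{\left(117 \right)}}{18998 + A} = \frac{19396 + \frac{3}{2}}{18998 - 6114} = \frac{38795}{2 \cdot 12884} = \frac{38795}{2} \cdot \frac{1}{12884} = \frac{38795}{25768}$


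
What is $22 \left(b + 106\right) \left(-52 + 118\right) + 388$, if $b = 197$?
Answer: $440344$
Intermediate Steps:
$22 \left(b + 106\right) \left(-52 + 118\right) + 388 = 22 \left(197 + 106\right) \left(-52 + 118\right) + 388 = 22 \cdot 303 \cdot 66 + 388 = 22 \cdot 19998 + 388 = 439956 + 388 = 440344$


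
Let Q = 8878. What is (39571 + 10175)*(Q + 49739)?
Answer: 2915961282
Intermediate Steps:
(39571 + 10175)*(Q + 49739) = (39571 + 10175)*(8878 + 49739) = 49746*58617 = 2915961282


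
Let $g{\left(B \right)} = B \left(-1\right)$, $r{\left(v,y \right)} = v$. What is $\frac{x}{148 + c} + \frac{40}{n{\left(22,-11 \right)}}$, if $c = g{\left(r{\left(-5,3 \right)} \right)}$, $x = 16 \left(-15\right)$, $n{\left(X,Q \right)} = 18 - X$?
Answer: $- \frac{590}{51} \approx -11.569$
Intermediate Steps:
$x = -240$
$g{\left(B \right)} = - B$
$c = 5$ ($c = \left(-1\right) \left(-5\right) = 5$)
$\frac{x}{148 + c} + \frac{40}{n{\left(22,-11 \right)}} = - \frac{240}{148 + 5} + \frac{40}{18 - 22} = - \frac{240}{153} + \frac{40}{18 - 22} = \left(-240\right) \frac{1}{153} + \frac{40}{-4} = - \frac{80}{51} + 40 \left(- \frac{1}{4}\right) = - \frac{80}{51} - 10 = - \frac{590}{51}$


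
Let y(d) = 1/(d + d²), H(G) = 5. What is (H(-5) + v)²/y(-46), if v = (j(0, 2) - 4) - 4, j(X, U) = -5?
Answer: 132480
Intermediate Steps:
v = -13 (v = (-5 - 4) - 4 = -9 - 4 = -13)
(H(-5) + v)²/y(-46) = (5 - 13)²/((1/((-46)*(1 - 46)))) = (-8)²/((-1/46/(-45))) = 64/((-1/46*(-1/45))) = 64/(1/2070) = 64*2070 = 132480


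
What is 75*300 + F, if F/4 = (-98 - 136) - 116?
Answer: 21100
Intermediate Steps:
F = -1400 (F = 4*((-98 - 136) - 116) = 4*(-234 - 116) = 4*(-350) = -1400)
75*300 + F = 75*300 - 1400 = 22500 - 1400 = 21100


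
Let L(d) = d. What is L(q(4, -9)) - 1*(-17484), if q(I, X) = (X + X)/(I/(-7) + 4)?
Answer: 69915/4 ≈ 17479.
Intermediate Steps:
q(I, X) = 2*X/(4 - I/7) (q(I, X) = (2*X)/(I*(-1/7) + 4) = (2*X)/(-I/7 + 4) = (2*X)/(4 - I/7) = 2*X/(4 - I/7))
L(q(4, -9)) - 1*(-17484) = -14*(-9)/(-28 + 4) - 1*(-17484) = -14*(-9)/(-24) + 17484 = -14*(-9)*(-1/24) + 17484 = -21/4 + 17484 = 69915/4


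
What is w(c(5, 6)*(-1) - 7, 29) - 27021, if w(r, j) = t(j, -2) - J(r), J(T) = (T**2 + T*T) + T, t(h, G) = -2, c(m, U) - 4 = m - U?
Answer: -27213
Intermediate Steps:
c(m, U) = 4 + m - U (c(m, U) = 4 + (m - U) = 4 + m - U)
J(T) = T + 2*T**2 (J(T) = (T**2 + T**2) + T = 2*T**2 + T = T + 2*T**2)
w(r, j) = -2 - r*(1 + 2*r)
w(c(5, 6)*(-1) - 7, 29) - 27021 = (-2 - ((4 + 5 - 1*6)*(-1) - 7)*(1 + 2*((4 + 5 - 1*6)*(-1) - 7))) - 27021 = (-2 - ((4 + 5 - 6)*(-1) - 7)*(1 + 2*((4 + 5 - 6)*(-1) - 7))) - 27021 = (-2 - (3*(-1) - 7)*(1 + 2*(3*(-1) - 7))) - 27021 = (-2 - (-3 - 7)*(1 + 2*(-3 - 7))) - 27021 = (-2 - 1*(-10)*(1 + 2*(-10))) - 27021 = (-2 - 1*(-10)*(1 - 20)) - 27021 = (-2 - 1*(-10)*(-19)) - 27021 = (-2 - 190) - 27021 = -192 - 27021 = -27213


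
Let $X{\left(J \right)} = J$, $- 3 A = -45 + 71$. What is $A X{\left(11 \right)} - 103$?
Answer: $- \frac{595}{3} \approx -198.33$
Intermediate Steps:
$A = - \frac{26}{3}$ ($A = - \frac{-45 + 71}{3} = \left(- \frac{1}{3}\right) 26 = - \frac{26}{3} \approx -8.6667$)
$A X{\left(11 \right)} - 103 = \left(- \frac{26}{3}\right) 11 - 103 = - \frac{286}{3} - 103 = - \frac{595}{3}$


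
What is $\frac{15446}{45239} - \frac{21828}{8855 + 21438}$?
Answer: $- \frac{519571214}{1370425027} \approx -0.37913$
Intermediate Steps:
$\frac{15446}{45239} - \frac{21828}{8855 + 21438} = 15446 \cdot \frac{1}{45239} - \frac{21828}{30293} = \frac{15446}{45239} - \frac{21828}{30293} = - \frac{519571214}{1370425027}$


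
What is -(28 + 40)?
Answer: -68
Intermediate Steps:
-(28 + 40) = -1*68 = -68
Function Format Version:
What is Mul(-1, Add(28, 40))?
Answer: -68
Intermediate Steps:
Mul(-1, Add(28, 40)) = Mul(-1, 68) = -68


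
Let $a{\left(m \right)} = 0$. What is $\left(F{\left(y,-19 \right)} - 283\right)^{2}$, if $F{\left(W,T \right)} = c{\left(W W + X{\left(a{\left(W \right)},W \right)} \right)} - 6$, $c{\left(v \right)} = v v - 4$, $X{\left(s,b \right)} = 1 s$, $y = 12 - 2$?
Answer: $94225849$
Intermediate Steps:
$y = 10$ ($y = 12 - 2 = 10$)
$X{\left(s,b \right)} = s$
$c{\left(v \right)} = -4 + v^{2}$ ($c{\left(v \right)} = v^{2} - 4 = -4 + v^{2}$)
$F{\left(W,T \right)} = -10 + W^{4}$ ($F{\left(W,T \right)} = \left(-4 + \left(W W + 0\right)^{2}\right) - 6 = \left(-4 + \left(W^{2} + 0\right)^{2}\right) - 6 = \left(-4 + \left(W^{2}\right)^{2}\right) - 6 = \left(-4 + W^{4}\right) - 6 = -10 + W^{4}$)
$\left(F{\left(y,-19 \right)} - 283\right)^{2} = \left(\left(-10 + 10^{4}\right) - 283\right)^{2} = \left(\left(-10 + 10000\right) - 283\right)^{2} = \left(9990 - 283\right)^{2} = 9707^{2} = 94225849$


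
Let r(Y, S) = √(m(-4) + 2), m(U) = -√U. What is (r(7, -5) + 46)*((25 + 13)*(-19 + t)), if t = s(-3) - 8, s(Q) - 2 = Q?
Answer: -48944 - 1064*√(2 - 2*I) ≈ -50597.0 + 684.78*I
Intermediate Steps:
s(Q) = 2 + Q
t = -9 (t = (2 - 3) - 8 = -1 - 8 = -9)
r(Y, S) = √(2 - 2*I) (r(Y, S) = √(-√(-4) + 2) = √(-2*I + 2) = √(2 - 2*I))
(r(7, -5) + 46)*((25 + 13)*(-19 + t)) = (√(2 - 2*I) + 46)*((25 + 13)*(-19 - 9)) = (46 + √(2 - 2*I))*(38*(-28)) = (46 + √(2 - 2*I))*(-1064) = -48944 - 1064*√(2 - 2*I)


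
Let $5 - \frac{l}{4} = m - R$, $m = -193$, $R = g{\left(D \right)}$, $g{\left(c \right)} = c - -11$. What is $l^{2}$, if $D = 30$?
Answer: $913936$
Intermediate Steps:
$g{\left(c \right)} = 11 + c$ ($g{\left(c \right)} = c + 11 = 11 + c$)
$R = 41$ ($R = 11 + 30 = 41$)
$l = 956$ ($l = 20 - 4 \left(-193 - 41\right) = 20 - -936 = 20 + 936 = 956$)
$l^{2} = 956^{2} = 913936$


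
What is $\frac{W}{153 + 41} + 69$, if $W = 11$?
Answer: $\frac{13397}{194} \approx 69.057$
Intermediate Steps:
$\frac{W}{153 + 41} + 69 = \frac{11}{153 + 41} + 69 = \frac{11}{194} + 69 = \frac{13397}{194}$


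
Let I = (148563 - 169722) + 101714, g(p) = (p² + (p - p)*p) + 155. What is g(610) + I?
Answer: 452810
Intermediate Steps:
g(p) = 155 + p² (g(p) = (p² + 0*p) + 155 = (p² + 0) + 155 = p² + 155 = 155 + p²)
I = 80555 (I = -21159 + 101714 = 80555)
g(610) + I = (155 + 610²) + 80555 = (155 + 372100) + 80555 = 372255 + 80555 = 452810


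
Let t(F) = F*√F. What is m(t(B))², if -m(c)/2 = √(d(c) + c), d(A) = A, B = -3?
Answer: -24*I*√3 ≈ -41.569*I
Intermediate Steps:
t(F) = F^(3/2)
m(c) = -2*√2*√c (m(c) = -2*√(c + c) = -2*√2*√c)
m(t(B))² = (-2*√2*√((-3)^(3/2)))² = (-2*√2*√(-3*I*√3))² = (-2*√2*3^(¾)*√(-I))² = -24*I*√3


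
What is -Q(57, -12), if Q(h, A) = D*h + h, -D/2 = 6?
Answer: 627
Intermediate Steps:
D = -12 (D = -2*6 = -12)
Q(h, A) = -11*h (Q(h, A) = -12*h + h = -11*h)
-Q(57, -12) = -(-11)*57 = -1*(-627) = 627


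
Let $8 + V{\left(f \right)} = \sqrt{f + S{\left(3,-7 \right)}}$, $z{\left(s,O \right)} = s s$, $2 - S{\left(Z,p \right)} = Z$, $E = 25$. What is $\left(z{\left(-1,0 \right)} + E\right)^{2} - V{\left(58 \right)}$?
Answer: $684 - \sqrt{57} \approx 676.45$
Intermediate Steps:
$S{\left(Z,p \right)} = 2 - Z$
$z{\left(s,O \right)} = s^{2}$
$V{\left(f \right)} = -8 + \sqrt{-1 + f}$ ($V{\left(f \right)} = -8 + \sqrt{f + \left(2 - 3\right)} = -8 + \sqrt{f - 1} = -8 + \sqrt{-1 + f}$)
$\left(z{\left(-1,0 \right)} + E\right)^{2} - V{\left(58 \right)} = \left(\left(-1\right)^{2} + 25\right)^{2} - \left(-8 + \sqrt{-1 + 58}\right) = \left(1 + 25\right)^{2} - \left(-8 + \sqrt{57}\right) = 26^{2} + \left(8 - \sqrt{57}\right) = 676 + \left(8 - \sqrt{57}\right) = 684 - \sqrt{57}$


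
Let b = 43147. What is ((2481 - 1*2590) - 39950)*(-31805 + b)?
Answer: -454349178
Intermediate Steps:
((2481 - 1*2590) - 39950)*(-31805 + b) = ((2481 - 1*2590) - 39950)*(-31805 + 43147) = ((2481 - 2590) - 39950)*11342 = (-109 - 39950)*11342 = -40059*11342 = -454349178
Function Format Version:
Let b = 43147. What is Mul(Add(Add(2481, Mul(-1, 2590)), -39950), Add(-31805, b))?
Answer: -454349178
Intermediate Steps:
Mul(Add(Add(2481, Mul(-1, 2590)), -39950), Add(-31805, b)) = Mul(Add(Add(2481, Mul(-1, 2590)), -39950), Add(-31805, 43147)) = Mul(Add(Add(2481, -2590), -39950), 11342) = Mul(Add(-109, -39950), 11342) = Mul(-40059, 11342) = -454349178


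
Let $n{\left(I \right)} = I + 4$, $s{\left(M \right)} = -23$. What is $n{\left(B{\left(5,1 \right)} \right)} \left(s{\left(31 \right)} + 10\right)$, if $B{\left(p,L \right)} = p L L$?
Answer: $-117$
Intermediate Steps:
$B{\left(p,L \right)} = p L^{2}$ ($B{\left(p,L \right)} = L p L = p L^{2}$)
$n{\left(I \right)} = 4 + I$
$n{\left(B{\left(5,1 \right)} \right)} \left(s{\left(31 \right)} + 10\right) = \left(4 + 5 \cdot 1^{2}\right) \left(-23 + 10\right) = \left(4 + 5 \cdot 1\right) \left(-13\right) = \left(4 + 5\right) \left(-13\right) = 9 \left(-13\right) = -117$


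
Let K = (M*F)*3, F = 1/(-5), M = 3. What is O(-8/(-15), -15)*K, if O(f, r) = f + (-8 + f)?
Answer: 312/25 ≈ 12.480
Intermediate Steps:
F = -⅕ ≈ -0.20000
K = -9/5 (K = (3*(-⅕))*3 = -⅗*3 = -9/5 ≈ -1.8000)
O(f, r) = -8 + 2*f
O(-8/(-15), -15)*K = (-8 + 2*(-8/(-15)))*(-9/5) = (-8 + 2*(-8*(-1/15)))*(-9/5) = (-8 + 2*(8/15))*(-9/5) = (-8 + 16/15)*(-9/5) = -104/15*(-9/5) = 312/25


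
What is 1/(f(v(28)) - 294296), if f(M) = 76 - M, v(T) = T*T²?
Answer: -1/316172 ≈ -3.1628e-6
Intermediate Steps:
v(T) = T³
1/(f(v(28)) - 294296) = 1/((76 - 1*28³) - 294296) = 1/((76 - 1*21952) - 294296) = 1/((76 - 21952) - 294296) = 1/(-21876 - 294296) = 1/(-316172) = -1/316172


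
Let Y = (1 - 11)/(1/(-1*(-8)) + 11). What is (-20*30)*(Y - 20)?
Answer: 1116000/89 ≈ 12539.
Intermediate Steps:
Y = -80/89 (Y = -10/(1/8 + 11) = -10/(⅛ + 11) = -10/89/8 = -10*8/89 = -80/89 ≈ -0.89888)
(-20*30)*(Y - 20) = (-20*30)*(-80/89 - 20) = -600*(-1860/89) = 1116000/89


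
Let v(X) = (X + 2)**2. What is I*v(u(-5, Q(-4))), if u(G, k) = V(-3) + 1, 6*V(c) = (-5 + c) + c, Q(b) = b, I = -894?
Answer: -7301/6 ≈ -1216.8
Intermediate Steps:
V(c) = -5/6 + c/3 (V(c) = ((-5 + c) + c)/6 = (-5 + 2*c)/6 = -5/6 + c/3)
u(G, k) = -5/6 (u(G, k) = (-5/6 + (1/3)*(-3)) + 1 = (-5/6 - 1) + 1 = -11/6 + 1 = -5/6)
v(X) = (2 + X)**2
I*v(u(-5, Q(-4))) = -894*(2 - 5/6)**2 = -894*(7/6)**2 = -894*49/36 = -7301/6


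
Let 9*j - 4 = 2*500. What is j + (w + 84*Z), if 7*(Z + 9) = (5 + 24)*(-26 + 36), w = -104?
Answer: 24584/9 ≈ 2731.6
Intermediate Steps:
Z = 227/7 (Z = -9 + ((5 + 24)*(-26 + 36))/7 = -9 + (29*10)/7 = -9 + (1/7)*290 = -9 + 290/7 = 227/7 ≈ 32.429)
j = 1004/9 (j = 4/9 + (2*500)/9 = 4/9 + (1/9)*1000 = 4/9 + 1000/9 = 1004/9 ≈ 111.56)
j + (w + 84*Z) = 1004/9 + (-104 + 84*(227/7)) = 1004/9 + (-104 + 2724) = 1004/9 + 2620 = 24584/9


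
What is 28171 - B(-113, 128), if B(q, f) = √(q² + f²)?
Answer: 28171 - √29153 ≈ 28000.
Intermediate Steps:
B(q, f) = √(f² + q²)
28171 - B(-113, 128) = 28171 - √(128² + (-113)²) = 28171 - √(16384 + 12769) = 28171 - √29153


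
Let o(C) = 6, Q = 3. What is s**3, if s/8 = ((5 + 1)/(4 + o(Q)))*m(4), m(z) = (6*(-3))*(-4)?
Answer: 5159780352/125 ≈ 4.1278e+7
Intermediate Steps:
m(z) = 72 (m(z) = -18*(-4) = 72)
s = 1728/5 (s = 8*(((5 + 1)/(4 + 6))*72) = 8*((6/10)*72) = 8*((6*(1/10))*72) = 8*((3/5)*72) = 8*(216/5) = 1728/5 ≈ 345.60)
s**3 = (1728/5)**3 = 5159780352/125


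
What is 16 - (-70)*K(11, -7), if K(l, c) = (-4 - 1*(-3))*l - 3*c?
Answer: 716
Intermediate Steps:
K(l, c) = -l - 3*c (K(l, c) = (-4 + 3)*l - 3*c = -l - 3*c)
16 - (-70)*K(11, -7) = 16 - (-70)*(-1*11 - 3*(-7)) = 16 - (-70)*(-11 + 21) = 16 - (-70)*10 = 16 - 70*(-10) = 16 + 700 = 716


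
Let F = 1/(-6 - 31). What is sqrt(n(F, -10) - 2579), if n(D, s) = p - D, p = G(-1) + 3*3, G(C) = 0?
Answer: I*sqrt(3518293)/37 ≈ 50.695*I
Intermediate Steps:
p = 9 (p = 0 + 3*3 = 0 + 9 = 9)
F = -1/37 (F = 1/(-37) = -1/37 ≈ -0.027027)
n(D, s) = 9 - D
sqrt(n(F, -10) - 2579) = sqrt((9 - 1*(-1/37)) - 2579) = sqrt((9 + 1/37) - 2579) = sqrt(334/37 - 2579) = sqrt(-95089/37) = I*sqrt(3518293)/37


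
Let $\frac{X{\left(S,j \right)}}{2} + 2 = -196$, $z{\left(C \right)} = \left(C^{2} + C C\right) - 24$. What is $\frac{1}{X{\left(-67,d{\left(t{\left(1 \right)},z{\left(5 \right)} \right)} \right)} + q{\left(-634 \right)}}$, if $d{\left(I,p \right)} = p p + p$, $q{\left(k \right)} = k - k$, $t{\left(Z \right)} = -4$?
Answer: $- \frac{1}{396} \approx -0.0025253$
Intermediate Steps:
$z{\left(C \right)} = -24 + 2 C^{2}$ ($z{\left(C \right)} = \left(C^{2} + C^{2}\right) - 24 = 2 C^{2} - 24 = -24 + 2 C^{2}$)
$q{\left(k \right)} = 0$
$d{\left(I,p \right)} = p + p^{2}$ ($d{\left(I,p \right)} = p^{2} + p = p + p^{2}$)
$X{\left(S,j \right)} = -396$ ($X{\left(S,j \right)} = -4 + 2 \left(-196\right) = -4 - 392 = -396$)
$\frac{1}{X{\left(-67,d{\left(t{\left(1 \right)},z{\left(5 \right)} \right)} \right)} + q{\left(-634 \right)}} = \frac{1}{-396 + 0} = \frac{1}{-396} = - \frac{1}{396}$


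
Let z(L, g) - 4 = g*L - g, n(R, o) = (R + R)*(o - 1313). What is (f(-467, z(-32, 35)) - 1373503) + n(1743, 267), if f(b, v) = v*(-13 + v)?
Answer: -3680095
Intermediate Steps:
n(R, o) = 2*R*(-1313 + o) (n(R, o) = (2*R)*(-1313 + o) = 2*R*(-1313 + o))
z(L, g) = 4 - g + L*g (z(L, g) = 4 + (g*L - g) = 4 + (L*g - g) = 4 + (-g + L*g) = 4 - g + L*g)
(f(-467, z(-32, 35)) - 1373503) + n(1743, 267) = ((4 - 1*35 - 32*35)*(-13 + (4 - 1*35 - 32*35)) - 1373503) + 2*1743*(-1313 + 267) = ((4 - 35 - 1120)*(-13 + (4 - 35 - 1120)) - 1373503) + 2*1743*(-1046) = (-1151*(-13 - 1151) - 1373503) - 3646356 = (-1151*(-1164) - 1373503) - 3646356 = (1339764 - 1373503) - 3646356 = -33739 - 3646356 = -3680095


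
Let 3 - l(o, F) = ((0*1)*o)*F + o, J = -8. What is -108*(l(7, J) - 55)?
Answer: 6372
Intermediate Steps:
l(o, F) = 3 - o (l(o, F) = 3 - (((0*1)*o)*F + o) = 3 - ((0*o)*F + o) = 3 - (0*F + o) = 3 - (0 + o) = 3 - o)
-108*(l(7, J) - 55) = -108*((3 - 1*7) - 55) = -108*((3 - 7) - 55) = -108*(-4 - 55) = -108*(-59) = 6372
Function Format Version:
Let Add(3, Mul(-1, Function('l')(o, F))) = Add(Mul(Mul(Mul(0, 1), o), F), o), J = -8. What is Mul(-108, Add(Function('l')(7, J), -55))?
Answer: 6372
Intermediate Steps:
Function('l')(o, F) = Add(3, Mul(-1, o)) (Function('l')(o, F) = Add(3, Mul(-1, Add(Mul(Mul(Mul(0, 1), o), F), o))) = Add(3, Mul(-1, Add(Mul(Mul(0, o), F), o))) = Add(3, Mul(-1, Add(Mul(0, F), o))) = Add(3, Mul(-1, Add(0, o))) = Add(3, Mul(-1, o)))
Mul(-108, Add(Function('l')(7, J), -55)) = Mul(-108, Add(Add(3, Mul(-1, 7)), -55)) = Mul(-108, Add(Add(3, -7), -55)) = Mul(-108, Add(-4, -55)) = Mul(-108, -59) = 6372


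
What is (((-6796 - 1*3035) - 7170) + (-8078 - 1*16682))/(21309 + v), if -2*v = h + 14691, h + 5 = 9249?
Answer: -83522/18683 ≈ -4.4705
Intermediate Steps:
h = 9244 (h = -5 + 9249 = 9244)
v = -23935/2 (v = -(9244 + 14691)/2 = -½*23935 = -23935/2 ≈ -11968.)
(((-6796 - 1*3035) - 7170) + (-8078 - 1*16682))/(21309 + v) = (((-6796 - 1*3035) - 7170) + (-8078 - 1*16682))/(21309 - 23935/2) = (((-6796 - 3035) - 7170) + (-8078 - 16682))/(18683/2) = ((-9831 - 7170) - 24760)*(2/18683) = (-17001 - 24760)*(2/18683) = -41761*2/18683 = -83522/18683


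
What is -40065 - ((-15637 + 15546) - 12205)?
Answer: -27769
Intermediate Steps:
-40065 - ((-15637 + 15546) - 12205) = -40065 - (-91 - 12205) = -40065 - 1*(-12296) = -40065 + 12296 = -27769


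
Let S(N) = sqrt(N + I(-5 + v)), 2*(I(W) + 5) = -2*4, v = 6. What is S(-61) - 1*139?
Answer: -139 + I*sqrt(70) ≈ -139.0 + 8.3666*I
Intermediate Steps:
I(W) = -9 (I(W) = -5 + (-2*4)/2 = -5 + (1/2)*(-8) = -5 - 4 = -9)
S(N) = sqrt(-9 + N) (S(N) = sqrt(N - 9) = sqrt(-9 + N))
S(-61) - 1*139 = sqrt(-9 - 61) - 1*139 = sqrt(-70) - 139 = I*sqrt(70) - 139 = -139 + I*sqrt(70)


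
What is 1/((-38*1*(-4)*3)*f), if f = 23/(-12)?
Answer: -1/874 ≈ -0.0011442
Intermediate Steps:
f = -23/12 (f = 23*(-1/12) = -23/12 ≈ -1.9167)
1/((-38*1*(-4)*3)*f) = 1/(-38*1*(-4)*3*(-23/12)) = 1/(-(-152)*3*(-23/12)) = 1/(-38*(-12)*(-23/12)) = 1/(456*(-23/12)) = 1/(-874) = -1/874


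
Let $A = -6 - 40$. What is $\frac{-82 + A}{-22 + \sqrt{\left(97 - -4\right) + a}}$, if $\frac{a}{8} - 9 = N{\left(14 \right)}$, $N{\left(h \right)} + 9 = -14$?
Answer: $\frac{256}{45} + \frac{128 i \sqrt{11}}{495} \approx 5.6889 + 0.85763 i$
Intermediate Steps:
$N{\left(h \right)} = -23$ ($N{\left(h \right)} = -9 - 14 = -23$)
$a = -112$ ($a = 72 + 8 \left(-23\right) = 72 - 184 = -112$)
$A = -46$ ($A = -6 - 40 = -46$)
$\frac{-82 + A}{-22 + \sqrt{\left(97 - -4\right) + a}} = \frac{-82 - 46}{-22 + \sqrt{\left(97 - -4\right) - 112}} = - \frac{128}{-22 + \sqrt{\left(97 + 4\right) - 112}} = - \frac{128}{-22 + \sqrt{101 - 112}} = - \frac{128}{-22 + \sqrt{-11}} = - \frac{128}{-22 + i \sqrt{11}}$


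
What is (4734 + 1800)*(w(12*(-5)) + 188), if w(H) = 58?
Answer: 1607364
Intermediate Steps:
(4734 + 1800)*(w(12*(-5)) + 188) = (4734 + 1800)*(58 + 188) = 6534*246 = 1607364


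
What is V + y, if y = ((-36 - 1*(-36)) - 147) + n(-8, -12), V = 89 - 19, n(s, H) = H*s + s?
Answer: 11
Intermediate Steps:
n(s, H) = s + H*s
V = 70
y = -59 (y = ((-36 - 1*(-36)) - 147) - 8*(1 - 12) = ((-36 + 36) - 147) - 8*(-11) = (0 - 147) + 88 = -147 + 88 = -59)
V + y = 70 - 59 = 11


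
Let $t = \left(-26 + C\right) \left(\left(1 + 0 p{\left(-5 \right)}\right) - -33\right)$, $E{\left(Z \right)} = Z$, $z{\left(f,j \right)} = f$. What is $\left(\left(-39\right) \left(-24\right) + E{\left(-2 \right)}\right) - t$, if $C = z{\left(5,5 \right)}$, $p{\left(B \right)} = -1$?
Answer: $1648$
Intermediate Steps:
$C = 5$
$t = -714$ ($t = \left(-26 + 5\right) \left(\left(1 + 0 \left(-1\right)\right) - -33\right) = - 21 \left(\left(1 + 0\right) + 33\right) = - 21 \left(1 + 33\right) = \left(-21\right) 34 = -714$)
$\left(\left(-39\right) \left(-24\right) + E{\left(-2 \right)}\right) - t = \left(\left(-39\right) \left(-24\right) - 2\right) - -714 = \left(936 - 2\right) + 714 = 934 + 714 = 1648$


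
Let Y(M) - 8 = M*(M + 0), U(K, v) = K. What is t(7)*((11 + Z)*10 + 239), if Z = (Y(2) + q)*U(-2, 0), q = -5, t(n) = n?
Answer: 1463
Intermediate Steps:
Y(M) = 8 + M**2 (Y(M) = 8 + M*(M + 0) = 8 + M*M = 8 + M**2)
Z = -14 (Z = ((8 + 2**2) - 5)*(-2) = ((8 + 4) - 5)*(-2) = (12 - 5)*(-2) = 7*(-2) = -14)
t(7)*((11 + Z)*10 + 239) = 7*((11 - 14)*10 + 239) = 7*(-3*10 + 239) = 7*(-30 + 239) = 7*209 = 1463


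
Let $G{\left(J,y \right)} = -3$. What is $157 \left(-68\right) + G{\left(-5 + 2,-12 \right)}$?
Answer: $-10679$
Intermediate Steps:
$157 \left(-68\right) + G{\left(-5 + 2,-12 \right)} = 157 \left(-68\right) - 3 = -10676 - 3 = -10679$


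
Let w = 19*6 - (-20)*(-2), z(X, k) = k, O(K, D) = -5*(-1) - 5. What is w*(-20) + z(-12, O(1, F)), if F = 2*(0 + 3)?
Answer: -1480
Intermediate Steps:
F = 6 (F = 2*3 = 6)
O(K, D) = 0 (O(K, D) = 5 - 5 = 0)
w = 74 (w = 114 - 1*40 = 114 - 40 = 74)
w*(-20) + z(-12, O(1, F)) = 74*(-20) + 0 = -1480 + 0 = -1480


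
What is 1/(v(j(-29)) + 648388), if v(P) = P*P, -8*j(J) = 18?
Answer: 16/10374289 ≈ 1.5423e-6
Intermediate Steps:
j(J) = -9/4 (j(J) = -1/8*18 = -9/4)
v(P) = P**2
1/(v(j(-29)) + 648388) = 1/((-9/4)**2 + 648388) = 1/(81/16 + 648388) = 1/(10374289/16) = 16/10374289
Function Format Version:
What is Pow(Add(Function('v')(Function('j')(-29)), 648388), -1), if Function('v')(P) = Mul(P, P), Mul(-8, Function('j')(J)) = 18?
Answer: Rational(16, 10374289) ≈ 1.5423e-6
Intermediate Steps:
Function('j')(J) = Rational(-9, 4) (Function('j')(J) = Mul(Rational(-1, 8), 18) = Rational(-9, 4))
Function('v')(P) = Pow(P, 2)
Pow(Add(Function('v')(Function('j')(-29)), 648388), -1) = Pow(Add(Pow(Rational(-9, 4), 2), 648388), -1) = Pow(Add(Rational(81, 16), 648388), -1) = Pow(Rational(10374289, 16), -1) = Rational(16, 10374289)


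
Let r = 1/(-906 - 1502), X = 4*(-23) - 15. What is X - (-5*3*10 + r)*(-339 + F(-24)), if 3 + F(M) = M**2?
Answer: 42131689/1204 ≈ 34993.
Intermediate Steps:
X = -107 (X = -92 - 15 = -107)
r = -1/2408 (r = 1/(-2408) = -1/2408 ≈ -0.00041528)
F(M) = -3 + M**2
X - (-5*3*10 + r)*(-339 + F(-24)) = -107 - (-5*3*10 - 1/2408)*(-339 + (-3 + (-24)**2)) = -107 - (-15*10 - 1/2408)*(-339 + (-3 + 576)) = -107 - (-150 - 1/2408)*(-339 + 573) = -107 - (-361201)*234/2408 = -107 - 1*(-42260517/1204) = -107 + 42260517/1204 = 42131689/1204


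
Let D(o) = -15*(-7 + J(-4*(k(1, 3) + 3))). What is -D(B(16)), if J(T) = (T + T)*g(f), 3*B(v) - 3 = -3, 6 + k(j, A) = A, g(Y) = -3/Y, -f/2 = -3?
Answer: -105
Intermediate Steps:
f = 6 (f = -2*(-3) = 6)
k(j, A) = -6 + A
B(v) = 0 (B(v) = 1 + (⅓)*(-3) = 1 - 1 = 0)
J(T) = -T (J(T) = (T + T)*(-3/6) = (2*T)*(-3*⅙) = (2*T)*(-½) = -T)
D(o) = 105 (D(o) = -15*(-7 - (-4)*((-6 + 3) + 3)) = -15*(-7 - (-4)*(-3 + 3)) = -15*(-7 - (-4)*0) = -15*(-7 - 1*0) = -15*(-7 + 0) = -15*(-7) = 105)
-D(B(16)) = -1*105 = -105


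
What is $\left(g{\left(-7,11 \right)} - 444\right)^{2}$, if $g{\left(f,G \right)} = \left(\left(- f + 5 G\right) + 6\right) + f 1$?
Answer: $146689$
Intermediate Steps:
$g{\left(f,G \right)} = 6 + 5 G$ ($g{\left(f,G \right)} = \left(6 - f + 5 G\right) + f = 6 + 5 G$)
$\left(g{\left(-7,11 \right)} - 444\right)^{2} = \left(\left(6 + 5 \cdot 11\right) - 444\right)^{2} = \left(\left(6 + 55\right) - 444\right)^{2} = \left(61 - 444\right)^{2} = \left(-383\right)^{2} = 146689$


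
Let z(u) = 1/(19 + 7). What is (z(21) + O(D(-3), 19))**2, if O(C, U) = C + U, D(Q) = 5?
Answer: 390625/676 ≈ 577.85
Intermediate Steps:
z(u) = 1/26
(z(21) + O(D(-3), 19))**2 = (1/26 + (5 + 19))**2 = (1/26 + 24)**2 = (625/26)**2 = 390625/676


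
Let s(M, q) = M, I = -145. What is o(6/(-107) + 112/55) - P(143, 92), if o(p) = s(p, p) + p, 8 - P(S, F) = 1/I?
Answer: -138113/34133 ≈ -4.0463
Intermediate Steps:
P(S, F) = 1161/145 (P(S, F) = 8 - 1/(-145) = 8 - 1*(-1/145) = 8 + 1/145 = 1161/145)
o(p) = 2*p (o(p) = p + p = 2*p)
o(6/(-107) + 112/55) - P(143, 92) = 2*(6/(-107) + 112/55) - 1*1161/145 = 2*(6*(-1/107) + 112*(1/55)) - 1161/145 = 2*(-6/107 + 112/55) - 1161/145 = 2*(11654/5885) - 1161/145 = 23308/5885 - 1161/145 = -138113/34133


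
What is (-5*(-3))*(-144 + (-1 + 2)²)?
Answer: -2145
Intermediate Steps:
(-5*(-3))*(-144 + (-1 + 2)²) = 15*(-144 + 1²) = 15*(-144 + 1) = 15*(-143) = -2145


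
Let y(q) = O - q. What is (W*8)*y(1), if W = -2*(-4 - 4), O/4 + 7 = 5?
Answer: -1152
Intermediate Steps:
O = -8 (O = -28 + 4*5 = -28 + 20 = -8)
W = 16 (W = -2*(-8) = 16)
y(q) = -8 - q
(W*8)*y(1) = (16*8)*(-8 - 1*1) = 128*(-8 - 1) = 128*(-9) = -1152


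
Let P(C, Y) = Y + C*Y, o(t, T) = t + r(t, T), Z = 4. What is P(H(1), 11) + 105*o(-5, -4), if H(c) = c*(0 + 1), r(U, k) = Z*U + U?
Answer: -3128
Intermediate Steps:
r(U, k) = 5*U (r(U, k) = 4*U + U = 5*U)
H(c) = c (H(c) = c*1 = c)
o(t, T) = 6*t (o(t, T) = t + 5*t = 6*t)
P(H(1), 11) + 105*o(-5, -4) = 11*(1 + 1) + 105*(6*(-5)) = 11*2 + 105*(-30) = 22 - 3150 = -3128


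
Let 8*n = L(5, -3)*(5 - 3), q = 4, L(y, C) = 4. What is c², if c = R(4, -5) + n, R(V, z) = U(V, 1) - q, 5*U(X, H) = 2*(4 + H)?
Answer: 1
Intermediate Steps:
U(X, H) = 8/5 + 2*H/5 (U(X, H) = (2*(4 + H))/5 = (8 + 2*H)/5 = 8/5 + 2*H/5)
n = 1 (n = (4*(5 - 3))/8 = (4*2)/8 = (⅛)*8 = 1)
R(V, z) = -2 (R(V, z) = (8/5 + (⅖)*1) - 1*4 = (8/5 + ⅖) - 4 = 2 - 4 = -2)
c = -1 (c = -2 + 1 = -1)
c² = (-1)² = 1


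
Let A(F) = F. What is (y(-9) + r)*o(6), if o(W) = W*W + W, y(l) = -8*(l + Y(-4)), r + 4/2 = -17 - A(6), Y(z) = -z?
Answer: 630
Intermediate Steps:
r = -25 (r = -2 + (-17 - 1*6) = -2 + (-17 - 6) = -2 - 23 = -25)
y(l) = -32 - 8*l (y(l) = -8*(l - 1*(-4)) = -8*(l + 4) = -8*(4 + l) = -32 - 8*l)
o(W) = W + W² (o(W) = W² + W = W + W²)
(y(-9) + r)*o(6) = ((-32 - 8*(-9)) - 25)*(6*(1 + 6)) = ((-32 + 72) - 25)*(6*7) = (40 - 25)*42 = 15*42 = 630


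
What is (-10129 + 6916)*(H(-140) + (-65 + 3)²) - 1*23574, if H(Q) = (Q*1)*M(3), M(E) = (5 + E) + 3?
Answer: -7426326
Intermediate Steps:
M(E) = 8 + E
H(Q) = 11*Q (H(Q) = (Q*1)*(8 + 3) = Q*11 = 11*Q)
(-10129 + 6916)*(H(-140) + (-65 + 3)²) - 1*23574 = (-10129 + 6916)*(11*(-140) + (-65 + 3)²) - 1*23574 = -3213*(-1540 + (-62)²) - 23574 = -3213*(-1540 + 3844) - 23574 = -3213*2304 - 23574 = -7402752 - 23574 = -7426326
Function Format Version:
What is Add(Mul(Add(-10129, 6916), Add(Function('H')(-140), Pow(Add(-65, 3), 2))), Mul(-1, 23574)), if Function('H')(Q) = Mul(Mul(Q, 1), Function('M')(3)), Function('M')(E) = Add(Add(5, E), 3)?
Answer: -7426326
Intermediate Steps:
Function('M')(E) = Add(8, E)
Function('H')(Q) = Mul(11, Q) (Function('H')(Q) = Mul(Mul(Q, 1), Add(8, 3)) = Mul(Q, 11) = Mul(11, Q))
Add(Mul(Add(-10129, 6916), Add(Function('H')(-140), Pow(Add(-65, 3), 2))), Mul(-1, 23574)) = Add(Mul(Add(-10129, 6916), Add(Mul(11, -140), Pow(Add(-65, 3), 2))), Mul(-1, 23574)) = Add(Mul(-3213, Add(-1540, Pow(-62, 2))), -23574) = Add(Mul(-3213, Add(-1540, 3844)), -23574) = Add(Mul(-3213, 2304), -23574) = Add(-7402752, -23574) = -7426326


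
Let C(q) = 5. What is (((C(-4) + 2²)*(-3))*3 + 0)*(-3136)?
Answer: 254016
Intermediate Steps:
(((C(-4) + 2²)*(-3))*3 + 0)*(-3136) = (((5 + 2²)*(-3))*3 + 0)*(-3136) = (((5 + 4)*(-3))*3 + 0)*(-3136) = ((9*(-3))*3 + 0)*(-3136) = (-27*3 + 0)*(-3136) = (-81 + 0)*(-3136) = -81*(-3136) = 254016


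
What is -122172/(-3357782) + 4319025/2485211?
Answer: 7402983800421/4172398381001 ≈ 1.7743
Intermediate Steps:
-122172/(-3357782) + 4319025/2485211 = -122172*(-1/3357782) + 4319025*(1/2485211) = 61086/1678891 + 4319025/2485211 = 7402983800421/4172398381001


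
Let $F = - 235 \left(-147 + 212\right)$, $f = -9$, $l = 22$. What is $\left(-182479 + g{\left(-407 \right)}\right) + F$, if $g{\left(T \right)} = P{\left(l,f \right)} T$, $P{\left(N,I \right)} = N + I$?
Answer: $-203045$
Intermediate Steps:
$P{\left(N,I \right)} = I + N$
$g{\left(T \right)} = 13 T$ ($g{\left(T \right)} = \left(-9 + 22\right) T = 13 T$)
$F = -15275$ ($F = \left(-235\right) 65 = -15275$)
$\left(-182479 + g{\left(-407 \right)}\right) + F = \left(-182479 + 13 \left(-407\right)\right) - 15275 = \left(-182479 - 5291\right) - 15275 = -187770 - 15275 = -203045$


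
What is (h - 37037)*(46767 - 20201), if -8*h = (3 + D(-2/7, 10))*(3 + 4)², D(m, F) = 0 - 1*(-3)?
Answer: -1969802485/2 ≈ -9.8490e+8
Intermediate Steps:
D(m, F) = 3 (D(m, F) = 0 + 3 = 3)
h = -147/4 (h = -(3 + 3)*(3 + 4)²/8 = -3*7²/4 = -3*49/4 = -⅛*294 = -147/4 ≈ -36.750)
(h - 37037)*(46767 - 20201) = (-147/4 - 37037)*(46767 - 20201) = -148295/4*26566 = -1969802485/2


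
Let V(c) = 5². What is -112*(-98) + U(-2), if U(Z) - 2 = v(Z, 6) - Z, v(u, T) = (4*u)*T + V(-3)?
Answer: 10957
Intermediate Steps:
V(c) = 25
v(u, T) = 25 + 4*T*u (v(u, T) = (4*u)*T + 25 = 4*T*u + 25 = 25 + 4*T*u)
U(Z) = 27 + 23*Z (U(Z) = 2 + ((25 + 4*6*Z) - Z) = 2 + ((25 + 24*Z) - Z) = 2 + (25 + 23*Z) = 27 + 23*Z)
-112*(-98) + U(-2) = -112*(-98) + (27 + 23*(-2)) = 10976 + (27 - 46) = 10976 - 19 = 10957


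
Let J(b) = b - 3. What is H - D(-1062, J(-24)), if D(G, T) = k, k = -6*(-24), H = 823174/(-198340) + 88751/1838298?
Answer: -6749898986324/45576003165 ≈ -148.10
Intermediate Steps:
H = -186954530564/45576003165 (H = 823174*(-1/198340) + 88751*(1/1838298) = -411587/99170 + 88751/1838298 = -186954530564/45576003165 ≈ -4.1020)
J(b) = -3 + b
k = 144 (k = -1*(-144) = 144)
D(G, T) = 144
H - D(-1062, J(-24)) = -186954530564/45576003165 - 1*144 = -186954530564/45576003165 - 144 = -6749898986324/45576003165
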